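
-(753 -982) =229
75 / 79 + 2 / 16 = 679 / 632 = 1.07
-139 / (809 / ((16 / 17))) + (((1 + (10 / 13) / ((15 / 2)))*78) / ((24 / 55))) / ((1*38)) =31511701 / 6271368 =5.02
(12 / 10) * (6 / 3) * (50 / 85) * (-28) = -672 / 17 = -39.53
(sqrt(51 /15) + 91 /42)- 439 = -2621 /6 + sqrt(85) /5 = -434.99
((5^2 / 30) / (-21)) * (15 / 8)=-25 / 336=-0.07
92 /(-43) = -92 /43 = -2.14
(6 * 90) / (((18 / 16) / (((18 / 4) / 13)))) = 2160 / 13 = 166.15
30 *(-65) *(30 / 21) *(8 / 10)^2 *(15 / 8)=-23400 / 7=-3342.86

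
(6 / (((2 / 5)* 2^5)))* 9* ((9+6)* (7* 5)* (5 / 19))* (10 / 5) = 354375 / 304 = 1165.71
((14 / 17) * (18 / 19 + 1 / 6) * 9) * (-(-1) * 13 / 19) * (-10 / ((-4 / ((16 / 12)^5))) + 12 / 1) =63286132 / 497097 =127.31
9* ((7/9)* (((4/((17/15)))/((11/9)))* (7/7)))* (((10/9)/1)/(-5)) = -840/187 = -4.49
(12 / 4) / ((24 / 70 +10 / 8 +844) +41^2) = 420 / 353723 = 0.00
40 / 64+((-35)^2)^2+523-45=12008829 / 8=1501103.62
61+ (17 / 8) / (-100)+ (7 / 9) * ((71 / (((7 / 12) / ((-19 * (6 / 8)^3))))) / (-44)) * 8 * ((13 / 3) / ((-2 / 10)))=-25768887 / 8800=-2928.28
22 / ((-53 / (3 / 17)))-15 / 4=-13779 / 3604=-3.82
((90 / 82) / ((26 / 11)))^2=245025 / 1136356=0.22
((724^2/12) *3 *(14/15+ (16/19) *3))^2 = 16695064913659456/81225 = 205540965388.24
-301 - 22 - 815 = -1138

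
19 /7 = 2.71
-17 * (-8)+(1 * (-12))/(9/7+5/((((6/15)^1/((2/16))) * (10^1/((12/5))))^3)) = 4872568/38463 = 126.68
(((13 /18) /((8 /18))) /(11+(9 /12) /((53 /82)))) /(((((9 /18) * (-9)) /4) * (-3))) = 1378 /34803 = 0.04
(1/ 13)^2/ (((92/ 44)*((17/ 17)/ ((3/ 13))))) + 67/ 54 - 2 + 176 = 478176635/ 2728674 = 175.24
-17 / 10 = -1.70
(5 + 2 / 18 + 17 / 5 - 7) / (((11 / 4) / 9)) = 272 / 55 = 4.95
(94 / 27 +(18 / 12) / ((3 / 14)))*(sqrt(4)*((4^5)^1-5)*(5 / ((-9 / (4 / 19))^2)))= 46140320 / 789507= 58.44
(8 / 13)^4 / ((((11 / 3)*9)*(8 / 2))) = 1024 / 942513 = 0.00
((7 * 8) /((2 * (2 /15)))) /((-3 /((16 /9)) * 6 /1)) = -560 /27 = -20.74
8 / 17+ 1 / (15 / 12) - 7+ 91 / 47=-15154 / 3995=-3.79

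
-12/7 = -1.71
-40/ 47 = -0.85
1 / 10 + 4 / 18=29 / 90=0.32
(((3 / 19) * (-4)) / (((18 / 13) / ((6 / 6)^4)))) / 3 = -26 / 171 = -0.15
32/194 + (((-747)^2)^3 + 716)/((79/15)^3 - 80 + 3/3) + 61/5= 284406243853536651839133/109810790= 2589966285221485.54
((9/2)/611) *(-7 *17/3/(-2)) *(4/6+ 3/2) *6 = 357/188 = 1.90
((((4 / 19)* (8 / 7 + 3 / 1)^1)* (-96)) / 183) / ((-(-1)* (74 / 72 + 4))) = -133632 / 1468453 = -0.09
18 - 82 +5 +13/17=-990/17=-58.24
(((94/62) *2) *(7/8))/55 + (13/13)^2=7149/6820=1.05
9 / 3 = 3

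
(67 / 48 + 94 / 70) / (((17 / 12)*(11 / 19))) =87419 / 26180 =3.34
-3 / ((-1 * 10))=3 / 10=0.30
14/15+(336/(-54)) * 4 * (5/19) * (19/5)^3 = -358.46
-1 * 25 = -25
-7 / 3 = -2.33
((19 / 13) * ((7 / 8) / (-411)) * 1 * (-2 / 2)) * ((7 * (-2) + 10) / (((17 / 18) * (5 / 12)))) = -4788 / 151385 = -0.03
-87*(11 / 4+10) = -4437 / 4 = -1109.25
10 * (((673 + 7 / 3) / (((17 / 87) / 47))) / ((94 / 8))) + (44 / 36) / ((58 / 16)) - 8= 613357760 / 4437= 138237.04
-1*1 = -1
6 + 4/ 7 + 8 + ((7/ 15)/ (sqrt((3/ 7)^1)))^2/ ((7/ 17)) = 15.81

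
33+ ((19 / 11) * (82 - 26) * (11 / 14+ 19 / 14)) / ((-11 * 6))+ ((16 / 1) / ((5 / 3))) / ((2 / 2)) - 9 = 30.46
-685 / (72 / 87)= -827.71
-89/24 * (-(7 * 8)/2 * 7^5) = 10470761/6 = 1745126.83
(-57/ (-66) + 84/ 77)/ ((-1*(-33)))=43/ 726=0.06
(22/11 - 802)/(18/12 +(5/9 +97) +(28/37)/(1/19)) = -532800/75547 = -7.05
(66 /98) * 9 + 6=591 /49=12.06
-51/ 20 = -2.55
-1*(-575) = 575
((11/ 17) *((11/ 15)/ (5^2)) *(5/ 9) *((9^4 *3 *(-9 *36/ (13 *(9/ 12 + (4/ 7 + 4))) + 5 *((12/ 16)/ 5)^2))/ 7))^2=3903852410887695893649/ 212526532036000000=18368.78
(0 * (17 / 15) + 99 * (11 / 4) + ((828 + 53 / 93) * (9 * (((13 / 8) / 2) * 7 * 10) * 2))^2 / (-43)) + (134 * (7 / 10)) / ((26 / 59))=-719122439550637541 / 42975920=-16733148226.98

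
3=3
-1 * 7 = -7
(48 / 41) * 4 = 192 / 41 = 4.68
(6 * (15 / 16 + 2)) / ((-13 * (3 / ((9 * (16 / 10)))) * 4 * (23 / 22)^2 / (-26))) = 38.70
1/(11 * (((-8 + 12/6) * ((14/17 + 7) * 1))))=-17/8778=-0.00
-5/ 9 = -0.56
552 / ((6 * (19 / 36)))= 3312 / 19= 174.32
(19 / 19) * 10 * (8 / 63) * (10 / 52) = 200 / 819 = 0.24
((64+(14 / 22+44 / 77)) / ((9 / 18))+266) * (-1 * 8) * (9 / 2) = -1098864 / 77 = -14270.96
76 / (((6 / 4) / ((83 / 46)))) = 6308 / 69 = 91.42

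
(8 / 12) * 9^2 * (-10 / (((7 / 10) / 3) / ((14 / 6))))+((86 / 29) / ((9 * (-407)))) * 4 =-573626144 / 106227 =-5400.00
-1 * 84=-84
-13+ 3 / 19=-244 / 19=-12.84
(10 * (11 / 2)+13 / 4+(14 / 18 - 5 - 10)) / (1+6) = 1585 / 252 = 6.29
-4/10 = -2/5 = -0.40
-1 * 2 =-2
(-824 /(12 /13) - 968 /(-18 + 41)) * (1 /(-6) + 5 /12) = -233.69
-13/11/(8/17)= -221/88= -2.51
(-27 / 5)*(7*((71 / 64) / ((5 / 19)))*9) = -2294649 / 1600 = -1434.16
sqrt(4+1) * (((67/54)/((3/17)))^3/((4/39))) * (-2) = -19209432047 * sqrt(5)/2834352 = -15154.64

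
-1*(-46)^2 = -2116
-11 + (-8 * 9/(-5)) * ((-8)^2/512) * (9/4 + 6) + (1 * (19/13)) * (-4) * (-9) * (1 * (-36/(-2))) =247241/260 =950.93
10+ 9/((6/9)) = 47/2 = 23.50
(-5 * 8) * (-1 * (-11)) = -440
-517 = -517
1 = 1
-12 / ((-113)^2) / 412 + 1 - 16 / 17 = 0.06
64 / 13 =4.92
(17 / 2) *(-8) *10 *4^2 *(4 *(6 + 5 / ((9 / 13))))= -5178880 / 9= -575431.11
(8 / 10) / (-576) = -1 / 720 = -0.00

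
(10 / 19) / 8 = 5 / 76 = 0.07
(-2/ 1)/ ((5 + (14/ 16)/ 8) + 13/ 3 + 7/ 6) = -128/ 679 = -0.19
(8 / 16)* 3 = 3 / 2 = 1.50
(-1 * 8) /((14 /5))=-20 /7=-2.86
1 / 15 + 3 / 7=52 / 105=0.50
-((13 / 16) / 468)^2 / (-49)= 0.00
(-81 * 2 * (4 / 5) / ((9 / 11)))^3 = -496793088 / 125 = -3974344.70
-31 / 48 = -0.65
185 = 185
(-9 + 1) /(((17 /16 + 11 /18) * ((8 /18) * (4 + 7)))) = -2592 /2651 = -0.98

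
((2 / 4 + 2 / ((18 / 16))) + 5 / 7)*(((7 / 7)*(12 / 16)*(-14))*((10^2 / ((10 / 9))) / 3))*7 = -13195 / 2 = -6597.50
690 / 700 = 69 / 70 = 0.99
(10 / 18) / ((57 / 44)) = 220 / 513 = 0.43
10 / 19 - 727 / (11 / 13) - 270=-235889 / 209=-1128.66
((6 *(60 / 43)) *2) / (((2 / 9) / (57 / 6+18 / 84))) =220320 / 301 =731.96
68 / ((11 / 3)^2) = 612 / 121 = 5.06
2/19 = 0.11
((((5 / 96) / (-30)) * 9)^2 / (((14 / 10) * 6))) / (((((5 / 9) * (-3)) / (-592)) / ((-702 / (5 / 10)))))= -14.49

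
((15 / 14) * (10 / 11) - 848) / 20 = -65221 / 1540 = -42.35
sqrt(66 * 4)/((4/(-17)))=-17 * sqrt(66)/2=-69.05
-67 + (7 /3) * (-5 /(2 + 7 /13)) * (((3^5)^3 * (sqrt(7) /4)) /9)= -80601885 * sqrt(7) /44 - 67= -4846715.70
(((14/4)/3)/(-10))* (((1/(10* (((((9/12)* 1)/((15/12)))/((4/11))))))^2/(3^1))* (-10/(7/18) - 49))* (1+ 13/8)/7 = 523/130680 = 0.00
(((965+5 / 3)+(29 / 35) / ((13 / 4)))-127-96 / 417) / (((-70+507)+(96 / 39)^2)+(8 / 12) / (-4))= 4142290022 / 2184837445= 1.90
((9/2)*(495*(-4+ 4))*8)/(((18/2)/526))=0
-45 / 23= -1.96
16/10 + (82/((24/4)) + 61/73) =17632/1095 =16.10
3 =3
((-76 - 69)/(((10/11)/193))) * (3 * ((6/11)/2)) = -50373/2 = -25186.50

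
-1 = -1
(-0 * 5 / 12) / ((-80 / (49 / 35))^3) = 0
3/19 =0.16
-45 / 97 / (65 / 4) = -36 / 1261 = -0.03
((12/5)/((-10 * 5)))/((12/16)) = -8/125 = -0.06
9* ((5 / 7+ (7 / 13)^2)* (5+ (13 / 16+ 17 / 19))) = 5450247 / 89908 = 60.62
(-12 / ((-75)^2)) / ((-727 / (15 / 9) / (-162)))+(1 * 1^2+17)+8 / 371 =607563538 / 33714625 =18.02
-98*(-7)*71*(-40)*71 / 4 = -34581260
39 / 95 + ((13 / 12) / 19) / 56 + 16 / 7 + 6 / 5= 35543 / 9120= 3.90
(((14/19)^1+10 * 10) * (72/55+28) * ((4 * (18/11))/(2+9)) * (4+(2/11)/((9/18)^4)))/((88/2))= 20195136/73205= 275.87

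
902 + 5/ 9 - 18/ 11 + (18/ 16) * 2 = 357655/ 396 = 903.17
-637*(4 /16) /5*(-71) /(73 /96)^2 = 104203008 /26645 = 3910.79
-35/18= -1.94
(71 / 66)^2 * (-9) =-5041 / 484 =-10.42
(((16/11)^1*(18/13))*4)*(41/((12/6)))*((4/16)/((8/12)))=8856/143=61.93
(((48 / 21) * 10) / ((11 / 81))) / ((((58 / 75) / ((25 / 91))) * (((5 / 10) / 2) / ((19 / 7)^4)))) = 6333600600000 / 487890403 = 12981.61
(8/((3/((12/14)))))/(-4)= -4/7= -0.57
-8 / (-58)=4 / 29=0.14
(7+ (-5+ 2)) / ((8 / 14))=7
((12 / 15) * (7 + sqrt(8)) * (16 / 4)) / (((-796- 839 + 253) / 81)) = -4536 / 3455- 1296 * sqrt(2) / 3455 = -1.84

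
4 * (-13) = -52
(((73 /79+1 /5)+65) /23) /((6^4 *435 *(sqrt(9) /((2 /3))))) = 26119 /23047918200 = 0.00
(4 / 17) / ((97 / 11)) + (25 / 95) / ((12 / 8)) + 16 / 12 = 144322 / 93993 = 1.54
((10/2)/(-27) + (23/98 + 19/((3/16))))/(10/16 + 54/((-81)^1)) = -2433.19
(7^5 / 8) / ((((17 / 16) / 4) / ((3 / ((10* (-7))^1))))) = -28812 / 85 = -338.96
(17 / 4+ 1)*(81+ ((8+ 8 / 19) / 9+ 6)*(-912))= -131131 / 4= -32782.75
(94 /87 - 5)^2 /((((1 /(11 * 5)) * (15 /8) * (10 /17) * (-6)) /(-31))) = 1348161914 /340605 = 3958.14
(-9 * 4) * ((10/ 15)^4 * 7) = -448/ 9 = -49.78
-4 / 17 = -0.24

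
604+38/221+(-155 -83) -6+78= 96836/221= 438.17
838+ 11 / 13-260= 7525 / 13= 578.85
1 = 1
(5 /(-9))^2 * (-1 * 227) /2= -5675 /162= -35.03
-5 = -5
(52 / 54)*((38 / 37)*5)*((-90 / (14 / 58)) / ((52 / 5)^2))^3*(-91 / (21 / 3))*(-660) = -1738105.42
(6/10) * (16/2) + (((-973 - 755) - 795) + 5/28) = -352523/140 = -2518.02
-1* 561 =-561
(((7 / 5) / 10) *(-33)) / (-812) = 33 / 5800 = 0.01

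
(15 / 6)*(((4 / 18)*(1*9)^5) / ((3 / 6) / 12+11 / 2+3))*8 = 1259712 / 41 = 30724.68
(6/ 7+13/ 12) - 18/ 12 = 37/ 84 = 0.44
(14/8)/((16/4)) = 7/16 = 0.44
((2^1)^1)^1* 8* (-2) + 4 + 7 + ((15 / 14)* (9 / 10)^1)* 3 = -507 / 28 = -18.11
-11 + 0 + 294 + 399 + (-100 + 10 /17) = 9904 /17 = 582.59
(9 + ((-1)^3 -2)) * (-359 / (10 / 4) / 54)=-15.96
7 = 7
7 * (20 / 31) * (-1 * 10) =-1400 / 31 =-45.16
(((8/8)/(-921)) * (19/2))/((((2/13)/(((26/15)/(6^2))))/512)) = -205504/124335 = -1.65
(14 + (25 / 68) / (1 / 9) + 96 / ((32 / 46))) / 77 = 10561 / 5236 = 2.02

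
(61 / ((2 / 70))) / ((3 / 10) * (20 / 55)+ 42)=117425 / 2316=50.70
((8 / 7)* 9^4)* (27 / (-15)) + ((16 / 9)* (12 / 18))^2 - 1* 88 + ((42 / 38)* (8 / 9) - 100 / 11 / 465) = -2245353684212 / 165311685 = -13582.55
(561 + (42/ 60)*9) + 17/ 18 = 568.24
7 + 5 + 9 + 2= 23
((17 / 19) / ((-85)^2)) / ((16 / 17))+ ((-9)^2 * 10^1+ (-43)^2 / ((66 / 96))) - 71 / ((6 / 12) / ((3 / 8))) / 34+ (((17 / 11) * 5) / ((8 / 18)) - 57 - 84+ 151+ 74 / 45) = 45112119493 / 12790800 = 3526.92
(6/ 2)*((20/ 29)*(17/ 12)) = 85/ 29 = 2.93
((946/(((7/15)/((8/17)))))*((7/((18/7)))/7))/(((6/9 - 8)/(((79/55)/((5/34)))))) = -27176/55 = -494.11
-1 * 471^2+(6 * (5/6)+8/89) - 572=-19794304/89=-222407.91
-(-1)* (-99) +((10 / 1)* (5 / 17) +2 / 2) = -1616 / 17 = -95.06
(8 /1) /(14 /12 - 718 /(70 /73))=-1680 /156997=-0.01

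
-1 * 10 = -10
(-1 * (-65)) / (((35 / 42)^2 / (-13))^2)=2847312 / 125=22778.50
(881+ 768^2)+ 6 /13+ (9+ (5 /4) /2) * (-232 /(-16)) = 122895765 /208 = 590845.02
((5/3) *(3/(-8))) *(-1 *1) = 5/8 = 0.62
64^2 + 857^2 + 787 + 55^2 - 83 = 742274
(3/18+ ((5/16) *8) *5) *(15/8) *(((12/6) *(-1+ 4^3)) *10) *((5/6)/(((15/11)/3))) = 109725/2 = 54862.50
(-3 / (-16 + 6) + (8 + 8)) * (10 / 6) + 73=601 / 6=100.17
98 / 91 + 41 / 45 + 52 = 31583 / 585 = 53.99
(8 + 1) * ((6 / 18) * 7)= 21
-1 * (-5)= 5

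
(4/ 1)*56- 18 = 206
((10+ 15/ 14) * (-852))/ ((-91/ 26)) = 132060/ 49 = 2695.10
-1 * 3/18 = -1/6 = -0.17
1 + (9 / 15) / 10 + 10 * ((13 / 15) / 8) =643 / 300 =2.14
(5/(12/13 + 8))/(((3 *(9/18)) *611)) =5/8178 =0.00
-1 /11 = -0.09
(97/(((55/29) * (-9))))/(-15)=2813/7425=0.38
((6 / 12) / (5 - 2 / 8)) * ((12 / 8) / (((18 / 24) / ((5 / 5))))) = 4 / 19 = 0.21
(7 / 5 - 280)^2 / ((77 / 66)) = 1663242 / 25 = 66529.68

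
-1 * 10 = -10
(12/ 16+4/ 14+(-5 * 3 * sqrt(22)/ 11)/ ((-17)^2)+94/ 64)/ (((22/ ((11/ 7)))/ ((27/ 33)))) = 459/ 3136 - 135 * sqrt(22)/ 489566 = 0.15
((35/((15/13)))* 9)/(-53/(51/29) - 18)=-13923/2455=-5.67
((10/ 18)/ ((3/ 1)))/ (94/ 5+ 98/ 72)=100/ 10887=0.01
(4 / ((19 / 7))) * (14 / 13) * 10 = 3920 / 247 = 15.87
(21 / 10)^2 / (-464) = -0.01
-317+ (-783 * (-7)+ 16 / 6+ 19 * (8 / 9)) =46652 / 9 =5183.56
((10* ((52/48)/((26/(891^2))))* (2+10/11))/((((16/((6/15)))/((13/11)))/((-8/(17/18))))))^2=16761360036096/289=57997785592.03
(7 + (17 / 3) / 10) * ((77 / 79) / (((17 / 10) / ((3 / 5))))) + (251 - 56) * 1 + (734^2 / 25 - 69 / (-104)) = 75941434787 / 3491800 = 21748.51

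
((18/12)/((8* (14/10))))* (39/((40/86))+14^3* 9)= 1486791/448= 3318.73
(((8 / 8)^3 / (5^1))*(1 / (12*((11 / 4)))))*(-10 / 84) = -1 / 1386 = -0.00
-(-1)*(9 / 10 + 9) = 99 / 10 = 9.90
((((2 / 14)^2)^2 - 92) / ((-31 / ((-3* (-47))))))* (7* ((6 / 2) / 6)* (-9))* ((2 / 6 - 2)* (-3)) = -1401553395 / 21266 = -65905.83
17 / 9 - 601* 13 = -70300 / 9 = -7811.11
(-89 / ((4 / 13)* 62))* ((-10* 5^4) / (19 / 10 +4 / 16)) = 18078125 / 1333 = 13561.98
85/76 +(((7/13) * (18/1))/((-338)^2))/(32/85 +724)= 46266825575/41367980888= 1.12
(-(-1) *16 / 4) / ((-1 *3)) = -4 / 3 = -1.33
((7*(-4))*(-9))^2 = 63504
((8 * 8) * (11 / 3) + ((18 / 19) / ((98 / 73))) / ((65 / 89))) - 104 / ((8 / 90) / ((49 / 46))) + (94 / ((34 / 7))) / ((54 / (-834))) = -278875253003 / 212952285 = -1309.57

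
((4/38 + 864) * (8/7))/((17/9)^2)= 10638864/38437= 276.79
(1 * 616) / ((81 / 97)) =59752 / 81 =737.68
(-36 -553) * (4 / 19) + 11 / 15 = -1849 / 15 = -123.27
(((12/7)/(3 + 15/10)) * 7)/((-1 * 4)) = -2/3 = -0.67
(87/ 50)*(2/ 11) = 87/ 275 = 0.32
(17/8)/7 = 17/56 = 0.30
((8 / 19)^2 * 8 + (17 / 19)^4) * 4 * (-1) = -1073412 / 130321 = -8.24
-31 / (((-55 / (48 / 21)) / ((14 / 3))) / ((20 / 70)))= 1984 / 1155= 1.72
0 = 0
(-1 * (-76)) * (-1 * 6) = -456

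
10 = 10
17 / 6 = 2.83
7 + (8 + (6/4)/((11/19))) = 387/22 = 17.59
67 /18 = 3.72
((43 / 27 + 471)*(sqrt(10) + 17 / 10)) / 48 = 5423 / 324 + 1595*sqrt(10) / 162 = 47.87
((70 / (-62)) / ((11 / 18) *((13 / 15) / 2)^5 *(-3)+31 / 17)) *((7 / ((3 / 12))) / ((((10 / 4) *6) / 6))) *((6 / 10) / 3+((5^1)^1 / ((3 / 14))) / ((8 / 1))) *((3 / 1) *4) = -741597120000 / 2815539071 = -263.39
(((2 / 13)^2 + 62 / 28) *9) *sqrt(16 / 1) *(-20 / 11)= -1906200 / 13013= -146.48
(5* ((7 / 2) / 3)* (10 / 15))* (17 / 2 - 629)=-43435 / 18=-2413.06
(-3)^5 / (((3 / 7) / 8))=-4536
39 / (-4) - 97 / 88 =-955 / 88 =-10.85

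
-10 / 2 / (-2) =5 / 2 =2.50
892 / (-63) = -892 / 63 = -14.16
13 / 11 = 1.18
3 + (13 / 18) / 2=121 / 36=3.36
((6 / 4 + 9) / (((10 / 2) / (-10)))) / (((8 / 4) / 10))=-105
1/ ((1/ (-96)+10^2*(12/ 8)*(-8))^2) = 9216/ 13271270401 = 0.00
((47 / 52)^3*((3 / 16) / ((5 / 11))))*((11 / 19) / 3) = 12562583 / 213724160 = 0.06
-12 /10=-6 /5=-1.20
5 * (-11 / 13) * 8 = -440 / 13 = -33.85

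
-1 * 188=-188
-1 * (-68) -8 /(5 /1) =332 /5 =66.40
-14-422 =-436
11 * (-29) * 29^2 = -268279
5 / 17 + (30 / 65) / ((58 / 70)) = 5455 / 6409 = 0.85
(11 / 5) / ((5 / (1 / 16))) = 0.03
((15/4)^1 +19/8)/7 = 7/8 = 0.88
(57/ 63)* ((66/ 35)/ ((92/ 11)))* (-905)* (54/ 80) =-11235213/ 90160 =-124.61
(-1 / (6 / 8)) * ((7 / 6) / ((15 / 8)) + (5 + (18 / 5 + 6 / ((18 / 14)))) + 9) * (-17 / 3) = 14008 / 81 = 172.94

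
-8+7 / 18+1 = -119 / 18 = -6.61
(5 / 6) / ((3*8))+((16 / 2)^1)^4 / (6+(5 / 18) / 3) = 31852141 / 47376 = 672.33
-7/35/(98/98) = -0.20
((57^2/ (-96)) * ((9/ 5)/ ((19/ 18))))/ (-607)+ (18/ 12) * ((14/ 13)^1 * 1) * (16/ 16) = 1079781/ 631280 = 1.71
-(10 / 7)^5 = -100000 / 16807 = -5.95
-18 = -18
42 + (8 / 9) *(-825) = -2074 / 3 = -691.33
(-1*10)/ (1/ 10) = -100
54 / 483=18 / 161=0.11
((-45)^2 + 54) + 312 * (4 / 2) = 2703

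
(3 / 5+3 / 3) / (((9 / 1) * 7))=8 / 315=0.03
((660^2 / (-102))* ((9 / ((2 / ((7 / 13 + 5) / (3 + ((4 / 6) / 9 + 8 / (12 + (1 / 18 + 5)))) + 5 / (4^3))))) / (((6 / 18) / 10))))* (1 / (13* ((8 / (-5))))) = 245666334560625 / 5400136768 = 45492.61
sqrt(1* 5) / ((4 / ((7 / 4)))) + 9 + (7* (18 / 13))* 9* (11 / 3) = 7* sqrt(5) / 16 + 4275 / 13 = 329.82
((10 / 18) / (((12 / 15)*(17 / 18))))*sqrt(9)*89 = 6675 / 34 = 196.32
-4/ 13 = -0.31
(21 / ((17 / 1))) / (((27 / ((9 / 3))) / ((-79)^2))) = 43687 / 51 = 856.61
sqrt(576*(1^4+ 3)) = 48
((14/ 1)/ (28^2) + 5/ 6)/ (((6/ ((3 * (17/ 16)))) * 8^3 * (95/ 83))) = 201773/ 261488640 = 0.00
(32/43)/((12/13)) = 104/129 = 0.81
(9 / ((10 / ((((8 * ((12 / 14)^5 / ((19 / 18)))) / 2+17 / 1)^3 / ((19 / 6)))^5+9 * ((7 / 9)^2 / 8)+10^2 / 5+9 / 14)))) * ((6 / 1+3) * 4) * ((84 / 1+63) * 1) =6906519126833956161649969385080587850307212127801025920254710460684824073834607258643807902070952291709173689 / 37004874508459618624571790609868348158263868336539773534218285313212721807175878403832140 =186638090753559212666.88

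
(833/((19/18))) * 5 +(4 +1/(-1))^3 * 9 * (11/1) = 125757/19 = 6618.79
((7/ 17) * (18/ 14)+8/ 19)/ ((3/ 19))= 307/ 51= 6.02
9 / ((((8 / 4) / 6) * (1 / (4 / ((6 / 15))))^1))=270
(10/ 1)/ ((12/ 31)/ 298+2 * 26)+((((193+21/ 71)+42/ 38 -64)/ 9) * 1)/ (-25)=-0.39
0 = 0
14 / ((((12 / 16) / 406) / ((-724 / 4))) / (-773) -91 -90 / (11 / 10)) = -34991681648 / 431942771479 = -0.08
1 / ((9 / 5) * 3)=5 / 27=0.19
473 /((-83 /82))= -38786 /83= -467.30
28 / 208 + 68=3543 / 52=68.13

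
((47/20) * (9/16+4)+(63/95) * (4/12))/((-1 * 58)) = -66533/352640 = -0.19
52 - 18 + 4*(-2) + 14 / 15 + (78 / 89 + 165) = 257401 / 1335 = 192.81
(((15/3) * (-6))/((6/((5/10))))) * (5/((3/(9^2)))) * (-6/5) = 405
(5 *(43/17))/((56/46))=4945/476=10.39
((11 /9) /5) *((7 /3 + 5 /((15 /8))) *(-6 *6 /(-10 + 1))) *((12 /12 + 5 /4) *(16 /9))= 19.56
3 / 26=0.12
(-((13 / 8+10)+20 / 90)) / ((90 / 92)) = -19619 / 1620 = -12.11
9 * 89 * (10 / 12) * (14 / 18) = 3115 / 6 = 519.17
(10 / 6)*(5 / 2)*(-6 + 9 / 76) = -3725 / 152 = -24.51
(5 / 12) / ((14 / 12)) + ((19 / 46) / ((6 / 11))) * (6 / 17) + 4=12657 / 2737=4.62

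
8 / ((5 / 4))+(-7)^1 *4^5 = -35808 / 5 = -7161.60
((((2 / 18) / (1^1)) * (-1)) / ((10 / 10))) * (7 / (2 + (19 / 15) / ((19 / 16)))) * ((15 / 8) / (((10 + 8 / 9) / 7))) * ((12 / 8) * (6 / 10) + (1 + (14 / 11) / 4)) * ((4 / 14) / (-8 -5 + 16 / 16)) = 915 / 56672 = 0.02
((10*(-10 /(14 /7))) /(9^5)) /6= -25 /177147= -0.00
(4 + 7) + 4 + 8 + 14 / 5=129 / 5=25.80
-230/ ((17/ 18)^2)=-74520/ 289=-257.85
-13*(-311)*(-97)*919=-360405149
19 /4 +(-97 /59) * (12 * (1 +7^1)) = -36127 /236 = -153.08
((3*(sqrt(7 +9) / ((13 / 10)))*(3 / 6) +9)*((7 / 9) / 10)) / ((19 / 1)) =413 / 7410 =0.06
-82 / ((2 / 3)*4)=-123 / 4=-30.75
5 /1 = 5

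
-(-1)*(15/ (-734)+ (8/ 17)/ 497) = -120863/ 6201566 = -0.02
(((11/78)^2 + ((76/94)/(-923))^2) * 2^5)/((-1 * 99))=-0.01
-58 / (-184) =29 / 92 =0.32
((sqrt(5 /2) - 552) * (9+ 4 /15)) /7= -25576 /35+ 139 * sqrt(10) /210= -728.65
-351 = -351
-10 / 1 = -10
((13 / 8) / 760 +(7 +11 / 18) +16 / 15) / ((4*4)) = 94993 / 175104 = 0.54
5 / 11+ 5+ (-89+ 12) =-787 / 11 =-71.55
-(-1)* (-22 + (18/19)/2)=-409/19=-21.53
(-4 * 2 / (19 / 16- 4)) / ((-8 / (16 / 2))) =-128 / 45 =-2.84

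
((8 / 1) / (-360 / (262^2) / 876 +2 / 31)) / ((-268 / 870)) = -402.57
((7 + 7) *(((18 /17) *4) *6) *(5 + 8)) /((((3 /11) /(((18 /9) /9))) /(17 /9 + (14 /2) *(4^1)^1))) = 17233216 /153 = 112635.40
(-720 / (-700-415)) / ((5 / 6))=864 / 1115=0.77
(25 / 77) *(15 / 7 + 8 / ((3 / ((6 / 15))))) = 1685 / 1617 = 1.04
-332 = -332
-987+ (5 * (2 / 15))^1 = -2959 / 3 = -986.33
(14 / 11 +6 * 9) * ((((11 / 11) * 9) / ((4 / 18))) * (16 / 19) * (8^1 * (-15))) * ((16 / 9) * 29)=-128286720 / 11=-11662429.09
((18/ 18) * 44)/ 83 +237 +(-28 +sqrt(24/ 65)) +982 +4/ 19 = 2 * sqrt(390)/ 65 +1879375/ 1577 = 1192.35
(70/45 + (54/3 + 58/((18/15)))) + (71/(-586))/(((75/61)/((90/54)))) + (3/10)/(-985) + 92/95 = 16950439678/246757275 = 68.69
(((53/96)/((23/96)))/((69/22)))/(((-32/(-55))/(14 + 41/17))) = 2982045/143888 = 20.72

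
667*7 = 4669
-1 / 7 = -0.14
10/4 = 5/2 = 2.50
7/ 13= 0.54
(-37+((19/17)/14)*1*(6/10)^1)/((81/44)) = -967406/48195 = -20.07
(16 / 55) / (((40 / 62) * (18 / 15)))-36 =-35.62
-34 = -34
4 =4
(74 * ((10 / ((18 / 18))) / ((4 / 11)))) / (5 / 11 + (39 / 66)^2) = 984940 / 389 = 2531.98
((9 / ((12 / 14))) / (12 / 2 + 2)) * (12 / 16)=63 / 64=0.98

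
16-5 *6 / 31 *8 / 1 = 256 / 31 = 8.26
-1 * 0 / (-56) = 0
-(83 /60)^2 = -6889 /3600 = -1.91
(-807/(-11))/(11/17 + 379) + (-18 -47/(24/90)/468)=-402763771/22150128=-18.18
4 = 4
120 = 120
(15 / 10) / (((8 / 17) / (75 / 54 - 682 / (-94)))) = 124321 / 4512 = 27.55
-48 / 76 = -12 / 19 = -0.63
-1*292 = -292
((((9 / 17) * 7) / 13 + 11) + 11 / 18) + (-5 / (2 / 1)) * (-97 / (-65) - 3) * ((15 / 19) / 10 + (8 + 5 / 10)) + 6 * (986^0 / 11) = 37228241 / 831402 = 44.78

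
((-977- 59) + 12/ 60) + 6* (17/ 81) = -139663/ 135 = -1034.54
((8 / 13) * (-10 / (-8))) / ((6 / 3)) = 5 / 13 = 0.38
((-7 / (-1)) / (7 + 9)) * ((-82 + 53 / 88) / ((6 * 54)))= -50141 / 456192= -0.11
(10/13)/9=10/117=0.09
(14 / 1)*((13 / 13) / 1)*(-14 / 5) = -196 / 5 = -39.20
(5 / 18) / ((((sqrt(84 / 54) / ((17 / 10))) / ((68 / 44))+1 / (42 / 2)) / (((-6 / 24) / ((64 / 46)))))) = 67234405 / 6310716672 - 89568325*sqrt(14) / 3155358336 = -0.10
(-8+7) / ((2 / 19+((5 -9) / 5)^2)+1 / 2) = -950 / 1183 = -0.80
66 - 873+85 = -722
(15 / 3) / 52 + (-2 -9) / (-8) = 153 / 104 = 1.47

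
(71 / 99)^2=5041 / 9801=0.51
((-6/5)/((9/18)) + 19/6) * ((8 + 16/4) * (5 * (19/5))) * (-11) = -9614/5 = -1922.80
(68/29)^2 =4624/841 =5.50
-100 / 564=-25 / 141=-0.18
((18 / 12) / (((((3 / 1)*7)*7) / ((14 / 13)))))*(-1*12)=-12 / 91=-0.13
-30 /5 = -6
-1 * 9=-9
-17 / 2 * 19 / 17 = -19 / 2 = -9.50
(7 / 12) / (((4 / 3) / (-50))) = -21.88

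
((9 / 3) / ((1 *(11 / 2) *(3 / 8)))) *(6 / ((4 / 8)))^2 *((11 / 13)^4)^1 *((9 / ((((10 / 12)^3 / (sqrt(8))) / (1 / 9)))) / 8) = 165597696 *sqrt(2) / 3570125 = 65.60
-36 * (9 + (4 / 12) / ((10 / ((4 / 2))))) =-1632 / 5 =-326.40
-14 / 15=-0.93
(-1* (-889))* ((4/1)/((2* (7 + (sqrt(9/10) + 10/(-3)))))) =586740/1129 - 48006* sqrt(10)/1129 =385.24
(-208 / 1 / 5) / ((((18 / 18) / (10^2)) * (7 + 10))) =-4160 / 17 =-244.71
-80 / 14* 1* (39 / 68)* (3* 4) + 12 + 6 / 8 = -12651 / 476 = -26.58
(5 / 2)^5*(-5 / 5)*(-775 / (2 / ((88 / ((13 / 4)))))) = 26640625 / 26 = 1024639.42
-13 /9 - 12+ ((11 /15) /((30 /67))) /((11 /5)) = -127 /10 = -12.70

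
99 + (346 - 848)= -403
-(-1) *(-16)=-16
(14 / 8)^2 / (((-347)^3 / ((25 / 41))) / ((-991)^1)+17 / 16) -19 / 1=-520776676622 / 27409362663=-19.00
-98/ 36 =-49/ 18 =-2.72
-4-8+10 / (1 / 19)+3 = 181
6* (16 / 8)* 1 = 12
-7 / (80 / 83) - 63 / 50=-8.52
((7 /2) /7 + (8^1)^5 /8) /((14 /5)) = 40965 /28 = 1463.04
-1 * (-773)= 773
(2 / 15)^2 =4 / 225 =0.02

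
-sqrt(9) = -3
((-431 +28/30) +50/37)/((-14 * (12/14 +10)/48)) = 25046/185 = 135.38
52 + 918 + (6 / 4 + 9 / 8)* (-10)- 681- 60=811 / 4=202.75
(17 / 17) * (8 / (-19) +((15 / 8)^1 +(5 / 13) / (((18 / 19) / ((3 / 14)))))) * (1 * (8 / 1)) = 63943 / 5187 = 12.33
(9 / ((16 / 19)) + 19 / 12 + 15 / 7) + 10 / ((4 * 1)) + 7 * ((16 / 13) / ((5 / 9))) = 32.42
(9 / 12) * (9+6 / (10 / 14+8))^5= 216301065671853 / 3378385204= 64024.99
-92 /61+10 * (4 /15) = 212 /183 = 1.16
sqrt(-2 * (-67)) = sqrt(134) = 11.58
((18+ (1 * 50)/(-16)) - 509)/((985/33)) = -130449/7880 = -16.55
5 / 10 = 1 / 2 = 0.50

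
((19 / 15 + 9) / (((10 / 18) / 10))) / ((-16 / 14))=-1617 / 10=-161.70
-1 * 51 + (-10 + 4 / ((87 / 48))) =-1705 / 29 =-58.79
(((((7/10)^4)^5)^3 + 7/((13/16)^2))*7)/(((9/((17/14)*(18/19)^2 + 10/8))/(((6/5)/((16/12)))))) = 42382592002030573029791628644036727347591664749697954472025467881019/2440360000000000000000000000000000000000000000000000000000000000000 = 17.37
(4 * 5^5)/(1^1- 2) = -12500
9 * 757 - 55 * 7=6428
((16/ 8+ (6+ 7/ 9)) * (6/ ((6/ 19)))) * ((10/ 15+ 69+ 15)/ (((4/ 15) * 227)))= 953135/ 4086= 233.27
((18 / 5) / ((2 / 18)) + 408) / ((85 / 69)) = 151938 / 425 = 357.50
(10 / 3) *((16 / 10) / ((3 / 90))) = 160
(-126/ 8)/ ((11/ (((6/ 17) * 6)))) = -567/ 187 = -3.03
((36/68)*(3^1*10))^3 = 19683000/4913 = 4006.31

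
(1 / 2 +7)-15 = -15 / 2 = -7.50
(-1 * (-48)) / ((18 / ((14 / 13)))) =112 / 39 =2.87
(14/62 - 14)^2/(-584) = -182329/561224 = -0.32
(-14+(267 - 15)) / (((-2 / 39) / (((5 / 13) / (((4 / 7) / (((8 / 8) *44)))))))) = -137445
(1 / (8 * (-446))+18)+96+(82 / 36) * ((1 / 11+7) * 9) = 10179493 / 39248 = 259.36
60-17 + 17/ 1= 60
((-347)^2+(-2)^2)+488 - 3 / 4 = 483601 / 4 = 120900.25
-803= -803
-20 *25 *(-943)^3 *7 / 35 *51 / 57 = 1425555071900 / 19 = 75029214310.53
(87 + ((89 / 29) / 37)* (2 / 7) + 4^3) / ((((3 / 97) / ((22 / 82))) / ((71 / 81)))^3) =164395495541294163509 / 2475978665438439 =66396.17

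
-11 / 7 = -1.57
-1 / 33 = -0.03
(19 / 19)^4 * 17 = 17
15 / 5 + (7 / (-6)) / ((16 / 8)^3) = 137 / 48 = 2.85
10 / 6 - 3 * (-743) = 6692 / 3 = 2230.67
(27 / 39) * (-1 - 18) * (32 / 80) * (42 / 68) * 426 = -1529766 / 1105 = -1384.40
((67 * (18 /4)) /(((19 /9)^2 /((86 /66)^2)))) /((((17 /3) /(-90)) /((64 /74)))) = -43349139360 /27475349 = -1577.75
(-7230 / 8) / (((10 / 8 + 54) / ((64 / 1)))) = -231360 / 221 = -1046.88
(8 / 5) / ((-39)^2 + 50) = 8 / 7855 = 0.00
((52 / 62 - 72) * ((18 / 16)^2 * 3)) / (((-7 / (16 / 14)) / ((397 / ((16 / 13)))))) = 1383297669 / 97216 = 14229.12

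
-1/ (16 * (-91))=1/ 1456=0.00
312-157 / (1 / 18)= -2514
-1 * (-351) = 351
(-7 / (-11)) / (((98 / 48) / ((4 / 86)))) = 48 / 3311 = 0.01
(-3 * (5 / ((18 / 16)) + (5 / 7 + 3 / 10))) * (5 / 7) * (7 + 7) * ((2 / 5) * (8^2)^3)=-1803026432 / 105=-17171680.30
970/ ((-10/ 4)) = -388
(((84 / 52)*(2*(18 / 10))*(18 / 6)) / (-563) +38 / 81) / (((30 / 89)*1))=57794642 / 44462925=1.30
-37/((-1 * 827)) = 37/827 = 0.04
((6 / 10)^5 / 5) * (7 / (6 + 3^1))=189 / 15625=0.01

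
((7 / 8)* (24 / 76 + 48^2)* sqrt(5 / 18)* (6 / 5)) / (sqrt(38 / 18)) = 459711* sqrt(190) / 7220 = 877.66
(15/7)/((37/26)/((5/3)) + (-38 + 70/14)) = -650/9751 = -0.07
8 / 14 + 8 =8.57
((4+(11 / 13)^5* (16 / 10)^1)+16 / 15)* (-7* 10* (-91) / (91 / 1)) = 449168888 / 1113879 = 403.25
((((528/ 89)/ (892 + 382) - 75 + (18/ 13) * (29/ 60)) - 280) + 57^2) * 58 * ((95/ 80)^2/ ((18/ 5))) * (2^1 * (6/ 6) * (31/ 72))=532593640062713/ 9404688384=56630.65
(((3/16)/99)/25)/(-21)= -1/277200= -0.00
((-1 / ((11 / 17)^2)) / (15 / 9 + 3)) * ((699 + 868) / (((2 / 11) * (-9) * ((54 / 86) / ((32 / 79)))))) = 155784872 / 492723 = 316.17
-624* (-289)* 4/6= 120224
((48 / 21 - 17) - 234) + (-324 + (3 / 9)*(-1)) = -12034 / 21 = -573.05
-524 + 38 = -486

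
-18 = -18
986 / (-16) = -493 / 8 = -61.62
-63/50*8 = -252/25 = -10.08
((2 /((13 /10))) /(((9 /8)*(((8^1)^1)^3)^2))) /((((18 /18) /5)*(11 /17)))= 425 /10543104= 0.00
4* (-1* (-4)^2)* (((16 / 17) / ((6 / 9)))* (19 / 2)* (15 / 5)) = -43776 / 17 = -2575.06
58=58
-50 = -50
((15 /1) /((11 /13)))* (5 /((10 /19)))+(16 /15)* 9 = 19581 /110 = 178.01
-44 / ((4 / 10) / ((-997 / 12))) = 54835 / 6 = 9139.17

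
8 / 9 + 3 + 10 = 125 / 9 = 13.89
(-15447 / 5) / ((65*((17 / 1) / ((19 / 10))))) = -293493 / 55250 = -5.31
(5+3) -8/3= 16/3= 5.33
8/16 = 1/2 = 0.50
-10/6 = -5/3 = -1.67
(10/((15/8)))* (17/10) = 136/15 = 9.07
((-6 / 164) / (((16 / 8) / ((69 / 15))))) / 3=-23 / 820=-0.03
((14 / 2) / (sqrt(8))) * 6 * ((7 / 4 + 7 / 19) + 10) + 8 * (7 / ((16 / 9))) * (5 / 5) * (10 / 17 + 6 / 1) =19341 * sqrt(2) / 152 + 3528 / 17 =387.48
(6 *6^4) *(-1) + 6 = -7770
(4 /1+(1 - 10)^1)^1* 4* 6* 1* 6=-720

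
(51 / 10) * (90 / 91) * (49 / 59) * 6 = 19278 / 767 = 25.13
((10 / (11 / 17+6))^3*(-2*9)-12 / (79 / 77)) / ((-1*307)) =8319522828 / 34994580941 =0.24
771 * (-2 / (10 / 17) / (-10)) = 13107 / 50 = 262.14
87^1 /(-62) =-87 /62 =-1.40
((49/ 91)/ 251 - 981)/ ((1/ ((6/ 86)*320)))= -3072956160/ 140309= -21901.35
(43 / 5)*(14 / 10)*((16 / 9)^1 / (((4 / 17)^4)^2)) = 2099702989741 / 921600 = 2278323.56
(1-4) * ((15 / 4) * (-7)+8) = 219 / 4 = 54.75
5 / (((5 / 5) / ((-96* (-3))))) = 1440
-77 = -77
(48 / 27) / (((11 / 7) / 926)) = 103712 / 99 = 1047.60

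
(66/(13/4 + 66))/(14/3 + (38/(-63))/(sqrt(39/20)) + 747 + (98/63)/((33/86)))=458843616* sqrt(195)/8889030761629969 + 11210306411304/8889030761629969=0.00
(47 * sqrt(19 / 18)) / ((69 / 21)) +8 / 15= 8 / 15 +329 * sqrt(38) / 138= 15.23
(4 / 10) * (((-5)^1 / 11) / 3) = -2 / 33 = -0.06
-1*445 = -445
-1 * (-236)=236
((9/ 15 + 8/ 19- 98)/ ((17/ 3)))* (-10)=55278/ 323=171.14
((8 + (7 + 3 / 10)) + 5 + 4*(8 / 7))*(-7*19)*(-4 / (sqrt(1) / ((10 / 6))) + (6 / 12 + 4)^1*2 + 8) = -1025449 / 30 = -34181.63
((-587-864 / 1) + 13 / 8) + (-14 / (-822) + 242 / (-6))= -4898105 / 3288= -1489.69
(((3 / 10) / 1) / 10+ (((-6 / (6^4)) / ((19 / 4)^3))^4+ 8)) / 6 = 944525774004462053814403 / 705747776342063800800600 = 1.34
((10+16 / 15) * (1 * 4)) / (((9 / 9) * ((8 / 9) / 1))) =49.80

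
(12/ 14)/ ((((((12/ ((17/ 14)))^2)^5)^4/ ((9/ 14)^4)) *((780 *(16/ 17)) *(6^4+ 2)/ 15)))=280805607755268602048174614102036928492604365174417/ 759028673525308441177534781041203107753203269015432613255430766425781752369070369770851534897152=0.00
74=74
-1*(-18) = 18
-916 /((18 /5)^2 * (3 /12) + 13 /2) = -45800 /487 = -94.05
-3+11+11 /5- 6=21 /5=4.20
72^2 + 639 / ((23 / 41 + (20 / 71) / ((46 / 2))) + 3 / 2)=508244154 / 92539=5492.22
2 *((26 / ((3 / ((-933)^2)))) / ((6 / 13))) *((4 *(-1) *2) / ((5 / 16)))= -4184537344 / 5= -836907468.80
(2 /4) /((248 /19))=19 /496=0.04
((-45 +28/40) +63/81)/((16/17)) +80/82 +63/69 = -60228787/1357920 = -44.35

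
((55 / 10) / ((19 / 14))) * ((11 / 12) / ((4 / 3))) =847 / 304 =2.79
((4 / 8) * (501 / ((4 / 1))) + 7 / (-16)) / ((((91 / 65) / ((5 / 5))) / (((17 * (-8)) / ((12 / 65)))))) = -5497375 / 168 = -32722.47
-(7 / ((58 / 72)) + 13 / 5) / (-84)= 0.13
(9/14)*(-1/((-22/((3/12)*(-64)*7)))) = -3.27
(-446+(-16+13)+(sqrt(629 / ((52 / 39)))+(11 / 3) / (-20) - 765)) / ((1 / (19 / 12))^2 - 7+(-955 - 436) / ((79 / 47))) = 1.43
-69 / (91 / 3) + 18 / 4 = 405 / 182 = 2.23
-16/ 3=-5.33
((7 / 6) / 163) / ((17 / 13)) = 91 / 16626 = 0.01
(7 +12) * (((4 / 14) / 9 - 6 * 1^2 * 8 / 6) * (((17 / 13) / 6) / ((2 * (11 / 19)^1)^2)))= -29267353 / 1189188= -24.61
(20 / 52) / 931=5 / 12103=0.00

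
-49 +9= -40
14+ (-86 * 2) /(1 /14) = -2394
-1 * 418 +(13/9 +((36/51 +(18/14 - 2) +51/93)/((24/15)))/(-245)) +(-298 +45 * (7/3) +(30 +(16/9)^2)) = -8439389737/14641641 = -576.40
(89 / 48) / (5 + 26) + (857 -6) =1266377 / 1488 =851.06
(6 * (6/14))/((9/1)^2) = 2/63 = 0.03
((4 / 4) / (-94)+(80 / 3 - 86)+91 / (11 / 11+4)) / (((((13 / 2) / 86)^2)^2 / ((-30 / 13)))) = 50773735017728 / 17450771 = 2909541.08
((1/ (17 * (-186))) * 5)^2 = 25/ 9998244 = 0.00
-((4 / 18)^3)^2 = -64 / 531441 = -0.00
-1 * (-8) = 8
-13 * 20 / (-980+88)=65 / 223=0.29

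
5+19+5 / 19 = 461 / 19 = 24.26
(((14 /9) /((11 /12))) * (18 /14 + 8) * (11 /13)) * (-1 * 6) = -80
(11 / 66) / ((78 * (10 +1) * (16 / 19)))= 19 / 82368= 0.00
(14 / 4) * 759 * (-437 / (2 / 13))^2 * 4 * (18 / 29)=1543234429737 / 29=53214980335.76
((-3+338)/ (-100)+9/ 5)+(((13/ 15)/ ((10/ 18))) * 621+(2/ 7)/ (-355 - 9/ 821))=12333416413/ 12751550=967.21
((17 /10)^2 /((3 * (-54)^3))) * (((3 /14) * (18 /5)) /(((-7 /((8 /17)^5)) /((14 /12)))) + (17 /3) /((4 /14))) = -5912819669 /48738099816000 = -0.00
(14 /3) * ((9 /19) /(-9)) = -14 /57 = -0.25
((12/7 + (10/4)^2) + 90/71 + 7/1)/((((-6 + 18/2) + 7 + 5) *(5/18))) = 96807/24850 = 3.90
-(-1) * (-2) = -2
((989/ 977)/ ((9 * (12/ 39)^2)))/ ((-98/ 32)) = -167141/ 430857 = -0.39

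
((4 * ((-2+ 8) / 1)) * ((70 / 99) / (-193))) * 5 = -2800 / 6369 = -0.44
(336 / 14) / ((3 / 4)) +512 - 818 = -274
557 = 557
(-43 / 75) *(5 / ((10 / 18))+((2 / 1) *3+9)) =-344 / 25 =-13.76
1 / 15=0.07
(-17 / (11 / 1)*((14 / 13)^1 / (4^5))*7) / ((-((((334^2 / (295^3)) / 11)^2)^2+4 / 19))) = 9150416231375243949392237865478515625 / 169319991102912075980794405983347206144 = 0.05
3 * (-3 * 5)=-45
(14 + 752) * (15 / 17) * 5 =57450 / 17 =3379.41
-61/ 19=-3.21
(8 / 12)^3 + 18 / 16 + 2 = 739 / 216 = 3.42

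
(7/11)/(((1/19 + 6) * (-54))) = -133/68310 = -0.00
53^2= 2809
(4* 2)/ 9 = 0.89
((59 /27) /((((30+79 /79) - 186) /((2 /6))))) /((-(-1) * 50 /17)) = -1003 /627750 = -0.00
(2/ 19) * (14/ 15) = 28/ 285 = 0.10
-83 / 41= -2.02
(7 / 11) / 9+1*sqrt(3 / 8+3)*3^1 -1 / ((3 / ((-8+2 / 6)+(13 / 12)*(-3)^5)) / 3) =9*sqrt(6) / 4+107311 / 396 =276.50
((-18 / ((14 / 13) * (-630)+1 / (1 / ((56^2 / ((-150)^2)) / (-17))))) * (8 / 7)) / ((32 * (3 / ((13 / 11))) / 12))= 145445625 / 32471773642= 0.00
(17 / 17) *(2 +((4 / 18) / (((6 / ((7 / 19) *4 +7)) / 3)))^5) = 2.74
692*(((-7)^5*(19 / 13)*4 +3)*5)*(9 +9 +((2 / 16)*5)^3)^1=-10320482734745 / 1664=-6202213181.94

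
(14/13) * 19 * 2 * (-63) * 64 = -2145024/13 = -165001.85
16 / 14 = 1.14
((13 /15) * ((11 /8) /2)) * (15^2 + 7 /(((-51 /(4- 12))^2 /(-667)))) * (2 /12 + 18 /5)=4628083031 /18727200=247.13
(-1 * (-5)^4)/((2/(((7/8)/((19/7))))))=-30625/304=-100.74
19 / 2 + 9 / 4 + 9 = 83 / 4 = 20.75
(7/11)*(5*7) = 245/11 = 22.27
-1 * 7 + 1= -6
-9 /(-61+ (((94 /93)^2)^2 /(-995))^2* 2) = 49859998300226819250225 /337939976287936337429893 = 0.15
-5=-5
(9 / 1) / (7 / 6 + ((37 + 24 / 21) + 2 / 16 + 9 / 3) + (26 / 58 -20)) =43848 / 111485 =0.39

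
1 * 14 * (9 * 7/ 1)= 882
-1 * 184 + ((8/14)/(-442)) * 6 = -284660/1547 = -184.01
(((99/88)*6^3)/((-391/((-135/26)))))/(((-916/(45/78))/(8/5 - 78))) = 18797265/121056728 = 0.16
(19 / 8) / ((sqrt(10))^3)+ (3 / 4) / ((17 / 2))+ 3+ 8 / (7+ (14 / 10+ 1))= 19*sqrt(10) / 800+ 6295 / 1598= 4.01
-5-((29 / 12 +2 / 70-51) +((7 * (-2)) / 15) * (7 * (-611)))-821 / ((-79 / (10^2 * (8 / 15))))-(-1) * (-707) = -136072849 / 33180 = -4101.05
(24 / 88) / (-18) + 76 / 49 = 1.54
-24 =-24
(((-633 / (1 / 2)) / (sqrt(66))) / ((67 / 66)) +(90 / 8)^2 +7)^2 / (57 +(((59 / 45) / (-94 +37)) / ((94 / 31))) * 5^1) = 1147210817455287 / 1578303670400 - 32615456031 * sqrt(66) / 368074550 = 6.98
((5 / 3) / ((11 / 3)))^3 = 125 / 1331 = 0.09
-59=-59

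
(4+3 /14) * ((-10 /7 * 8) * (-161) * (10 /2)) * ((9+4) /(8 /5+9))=17641000 /371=47549.87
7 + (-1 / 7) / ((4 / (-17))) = 213 / 28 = 7.61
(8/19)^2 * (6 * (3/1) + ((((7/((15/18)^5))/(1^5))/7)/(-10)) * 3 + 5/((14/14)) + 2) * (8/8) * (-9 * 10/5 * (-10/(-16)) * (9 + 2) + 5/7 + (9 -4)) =-507.53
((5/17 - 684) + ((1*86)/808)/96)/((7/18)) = -1352357103/769216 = -1758.10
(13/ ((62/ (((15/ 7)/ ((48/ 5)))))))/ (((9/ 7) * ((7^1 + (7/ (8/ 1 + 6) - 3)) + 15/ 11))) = 3575/ 575856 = 0.01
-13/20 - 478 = -9573/20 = -478.65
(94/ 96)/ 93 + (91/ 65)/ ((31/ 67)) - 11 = -177749/ 22320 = -7.96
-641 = -641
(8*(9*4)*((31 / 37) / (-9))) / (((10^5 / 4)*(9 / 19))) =-2356 / 1040625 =-0.00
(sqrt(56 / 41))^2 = 56 / 41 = 1.37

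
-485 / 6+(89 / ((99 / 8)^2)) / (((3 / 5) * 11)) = -52231375 / 646866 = -80.75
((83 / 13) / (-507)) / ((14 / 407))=-33781 / 92274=-0.37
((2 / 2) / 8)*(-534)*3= -801 / 4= -200.25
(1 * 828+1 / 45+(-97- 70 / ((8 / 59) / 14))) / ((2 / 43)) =-25141369 / 180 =-139674.27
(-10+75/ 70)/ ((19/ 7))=-125/ 38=-3.29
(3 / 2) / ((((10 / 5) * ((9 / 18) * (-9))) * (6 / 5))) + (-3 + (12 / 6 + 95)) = 3379 / 36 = 93.86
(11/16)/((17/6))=33/136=0.24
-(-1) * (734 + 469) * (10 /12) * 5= 10025 /2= 5012.50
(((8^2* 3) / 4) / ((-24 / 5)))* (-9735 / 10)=9735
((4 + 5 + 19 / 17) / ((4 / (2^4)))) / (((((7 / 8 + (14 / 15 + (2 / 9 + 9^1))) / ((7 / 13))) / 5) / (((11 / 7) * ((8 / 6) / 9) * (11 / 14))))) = 1.81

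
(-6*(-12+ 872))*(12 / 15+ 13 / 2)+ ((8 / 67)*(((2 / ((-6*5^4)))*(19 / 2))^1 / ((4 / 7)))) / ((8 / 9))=-12618780399 / 335000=-37668.00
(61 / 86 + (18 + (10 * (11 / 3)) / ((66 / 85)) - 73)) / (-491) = 5471 / 380034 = 0.01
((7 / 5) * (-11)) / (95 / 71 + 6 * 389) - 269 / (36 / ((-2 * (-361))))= -11501118473 / 2131830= -5394.95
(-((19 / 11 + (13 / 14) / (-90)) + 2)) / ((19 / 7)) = -51517 / 37620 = -1.37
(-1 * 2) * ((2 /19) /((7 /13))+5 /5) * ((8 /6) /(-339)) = 424 /45087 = 0.01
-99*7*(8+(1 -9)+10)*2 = -13860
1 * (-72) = -72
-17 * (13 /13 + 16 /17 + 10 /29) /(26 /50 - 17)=2.36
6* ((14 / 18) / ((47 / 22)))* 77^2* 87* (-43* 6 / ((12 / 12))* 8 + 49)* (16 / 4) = -9081704120.85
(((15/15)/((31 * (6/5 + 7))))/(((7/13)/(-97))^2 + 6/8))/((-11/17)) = -540641140/66697185379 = -0.01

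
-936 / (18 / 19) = -988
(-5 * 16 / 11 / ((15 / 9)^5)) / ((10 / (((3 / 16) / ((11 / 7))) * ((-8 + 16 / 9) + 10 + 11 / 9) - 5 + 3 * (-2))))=444933 / 756250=0.59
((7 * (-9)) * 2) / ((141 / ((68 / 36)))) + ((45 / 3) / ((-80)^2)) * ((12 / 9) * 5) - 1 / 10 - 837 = -37845407 / 45120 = -838.77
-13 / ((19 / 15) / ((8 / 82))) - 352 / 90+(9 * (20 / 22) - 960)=-368920094 / 385605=-956.73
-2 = -2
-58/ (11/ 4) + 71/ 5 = -379/ 55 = -6.89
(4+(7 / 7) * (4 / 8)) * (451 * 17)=34501.50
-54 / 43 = -1.26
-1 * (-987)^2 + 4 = -974165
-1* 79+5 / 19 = -1496 / 19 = -78.74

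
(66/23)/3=22/23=0.96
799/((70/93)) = 74307/70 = 1061.53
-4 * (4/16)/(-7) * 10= 10/7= 1.43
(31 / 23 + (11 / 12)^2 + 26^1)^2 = 8715902881 / 10969344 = 794.57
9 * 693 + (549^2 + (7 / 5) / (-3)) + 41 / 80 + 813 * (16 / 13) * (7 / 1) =981684143 / 3120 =314642.35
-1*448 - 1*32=-480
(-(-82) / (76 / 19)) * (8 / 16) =41 / 4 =10.25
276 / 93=92 / 31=2.97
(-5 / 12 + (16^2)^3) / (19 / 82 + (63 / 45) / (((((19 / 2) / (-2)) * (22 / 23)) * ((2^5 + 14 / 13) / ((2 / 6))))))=1854555088303225 / 25269698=73390472.98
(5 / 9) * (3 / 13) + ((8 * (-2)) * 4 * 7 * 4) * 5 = -349435 / 39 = -8959.87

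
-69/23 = -3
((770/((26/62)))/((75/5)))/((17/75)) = 119350/221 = 540.05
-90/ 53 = -1.70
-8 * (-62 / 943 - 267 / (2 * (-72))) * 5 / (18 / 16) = -1619020 / 25461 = -63.59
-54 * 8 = -432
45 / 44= 1.02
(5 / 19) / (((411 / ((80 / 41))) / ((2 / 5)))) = 160 / 320169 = 0.00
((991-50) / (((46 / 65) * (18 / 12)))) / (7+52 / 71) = 4342715 / 37881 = 114.64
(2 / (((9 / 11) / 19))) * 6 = 836 / 3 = 278.67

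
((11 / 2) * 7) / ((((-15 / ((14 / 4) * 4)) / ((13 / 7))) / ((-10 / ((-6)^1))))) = -1001 / 9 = -111.22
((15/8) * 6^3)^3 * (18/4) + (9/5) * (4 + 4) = 2989355769/10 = 298935576.90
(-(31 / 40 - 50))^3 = 7633736209 / 64000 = 119277.13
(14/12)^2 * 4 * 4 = 196/9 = 21.78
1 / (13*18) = 1 / 234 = 0.00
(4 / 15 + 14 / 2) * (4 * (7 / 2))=1526 / 15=101.73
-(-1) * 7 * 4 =28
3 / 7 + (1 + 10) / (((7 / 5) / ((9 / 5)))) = 102 / 7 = 14.57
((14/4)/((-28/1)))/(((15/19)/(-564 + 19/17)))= 181811/2040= 89.12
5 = 5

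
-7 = -7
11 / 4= 2.75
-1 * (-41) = 41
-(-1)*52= 52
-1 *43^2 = -1849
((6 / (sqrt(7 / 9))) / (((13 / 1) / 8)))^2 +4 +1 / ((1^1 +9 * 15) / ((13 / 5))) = 17333619 / 804440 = 21.55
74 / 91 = 0.81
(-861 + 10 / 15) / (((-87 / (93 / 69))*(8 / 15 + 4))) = 13795 / 4692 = 2.94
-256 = -256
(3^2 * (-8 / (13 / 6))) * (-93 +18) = 2492.31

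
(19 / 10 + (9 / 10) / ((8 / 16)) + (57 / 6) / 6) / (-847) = -317 / 50820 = -0.01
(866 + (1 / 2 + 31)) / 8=112.19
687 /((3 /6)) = 1374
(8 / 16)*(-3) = -1.50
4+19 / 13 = 71 / 13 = 5.46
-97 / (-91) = 97 / 91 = 1.07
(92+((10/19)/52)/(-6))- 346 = -752861/2964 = -254.00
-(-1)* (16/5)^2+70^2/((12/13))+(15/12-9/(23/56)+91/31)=1133850911/213900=5300.85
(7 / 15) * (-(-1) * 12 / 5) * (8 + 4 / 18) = 2072 / 225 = 9.21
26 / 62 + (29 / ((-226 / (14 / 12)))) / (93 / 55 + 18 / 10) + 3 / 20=0.53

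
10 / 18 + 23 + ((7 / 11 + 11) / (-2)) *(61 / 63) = 1380 / 77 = 17.92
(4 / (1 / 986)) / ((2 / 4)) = 7888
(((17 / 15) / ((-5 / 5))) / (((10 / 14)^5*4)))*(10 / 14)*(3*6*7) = -857157 / 6250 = -137.15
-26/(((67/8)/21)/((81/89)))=-353808/5963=-59.33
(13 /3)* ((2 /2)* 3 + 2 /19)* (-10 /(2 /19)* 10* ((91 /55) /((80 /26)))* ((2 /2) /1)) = -907361 /132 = -6873.95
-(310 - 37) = -273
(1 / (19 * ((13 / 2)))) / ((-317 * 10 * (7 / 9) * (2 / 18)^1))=-81 / 2740465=-0.00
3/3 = 1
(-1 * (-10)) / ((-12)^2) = 5 / 72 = 0.07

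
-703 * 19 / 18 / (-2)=13357 / 36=371.03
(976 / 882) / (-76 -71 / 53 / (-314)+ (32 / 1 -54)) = -8121296 / 719202645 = -0.01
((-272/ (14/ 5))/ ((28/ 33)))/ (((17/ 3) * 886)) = -495/ 21707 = -0.02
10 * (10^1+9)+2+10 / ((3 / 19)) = 766 / 3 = 255.33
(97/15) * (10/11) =194/33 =5.88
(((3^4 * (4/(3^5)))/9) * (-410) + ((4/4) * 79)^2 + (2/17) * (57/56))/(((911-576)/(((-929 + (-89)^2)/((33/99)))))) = 138844043788/358785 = 386983.97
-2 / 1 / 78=-1 / 39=-0.03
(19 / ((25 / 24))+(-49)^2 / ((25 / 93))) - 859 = 202274 / 25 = 8090.96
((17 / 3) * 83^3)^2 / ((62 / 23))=2173172661783743 / 558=3894574662694.88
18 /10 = 9 /5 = 1.80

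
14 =14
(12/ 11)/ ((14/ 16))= 1.25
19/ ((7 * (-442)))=-19/ 3094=-0.01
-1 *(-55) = 55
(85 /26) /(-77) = -85 /2002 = -0.04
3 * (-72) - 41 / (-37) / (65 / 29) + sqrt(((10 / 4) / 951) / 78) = -518291 / 2405 + sqrt(20605) / 24726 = -215.50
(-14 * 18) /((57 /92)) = -7728 /19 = -406.74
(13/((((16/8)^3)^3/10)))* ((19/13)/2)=95/512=0.19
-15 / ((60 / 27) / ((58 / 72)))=-87 / 16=-5.44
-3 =-3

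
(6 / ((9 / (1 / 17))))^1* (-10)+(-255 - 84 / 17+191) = -69.33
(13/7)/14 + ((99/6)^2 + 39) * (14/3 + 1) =345721/196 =1763.88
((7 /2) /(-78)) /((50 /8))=-7 /975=-0.01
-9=-9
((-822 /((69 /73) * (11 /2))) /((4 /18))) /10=-90009 /1265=-71.15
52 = 52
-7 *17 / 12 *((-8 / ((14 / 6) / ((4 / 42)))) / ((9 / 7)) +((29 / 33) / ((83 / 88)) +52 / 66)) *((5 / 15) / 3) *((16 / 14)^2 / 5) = -22930144 / 54355455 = -0.42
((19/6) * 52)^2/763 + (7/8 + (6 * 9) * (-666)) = -1973717947/54936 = -35927.59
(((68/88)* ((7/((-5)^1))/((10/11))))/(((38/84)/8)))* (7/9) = -23324/1425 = -16.37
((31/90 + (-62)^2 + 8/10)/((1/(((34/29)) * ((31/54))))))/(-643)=-182375201/45312210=-4.02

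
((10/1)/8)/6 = 0.21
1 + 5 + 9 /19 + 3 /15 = 634 /95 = 6.67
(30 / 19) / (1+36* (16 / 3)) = 30 / 3667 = 0.01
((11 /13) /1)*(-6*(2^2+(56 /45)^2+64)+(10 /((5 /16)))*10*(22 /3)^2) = 124677608 /8775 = 14208.27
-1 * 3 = -3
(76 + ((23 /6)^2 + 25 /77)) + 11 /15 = 1271689 /13860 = 91.75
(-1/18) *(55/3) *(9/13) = -55/78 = -0.71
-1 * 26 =-26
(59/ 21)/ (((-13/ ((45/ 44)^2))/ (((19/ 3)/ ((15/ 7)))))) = -16815/ 25168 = -0.67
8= 8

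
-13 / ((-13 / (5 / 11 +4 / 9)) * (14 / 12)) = 0.77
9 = 9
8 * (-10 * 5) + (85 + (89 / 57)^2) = -1015514 / 3249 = -312.56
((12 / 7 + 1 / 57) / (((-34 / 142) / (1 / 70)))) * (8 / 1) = -196244 / 237405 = -0.83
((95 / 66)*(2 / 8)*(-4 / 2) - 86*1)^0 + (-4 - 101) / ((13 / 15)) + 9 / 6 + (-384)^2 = 3830771 / 26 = 147337.35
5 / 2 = 2.50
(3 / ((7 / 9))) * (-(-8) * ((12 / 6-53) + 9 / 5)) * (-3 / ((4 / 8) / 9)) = 2869344 / 35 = 81981.26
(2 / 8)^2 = 1 / 16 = 0.06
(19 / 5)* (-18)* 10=-684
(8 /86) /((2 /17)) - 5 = -181 /43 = -4.21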